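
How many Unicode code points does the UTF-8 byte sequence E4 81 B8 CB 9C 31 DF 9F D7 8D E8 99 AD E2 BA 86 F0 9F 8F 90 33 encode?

9

Byte at offset 0: 0xE4 = 11100100 → 3-byte char (#1). Advance 3.
Byte at offset 3: 0xCB = 11001011 → 2-byte char (#2). Advance 2.
Byte at offset 5: 0x31 = 00110001 → 1-byte char (#3). Advance 1.
Byte at offset 6: 0xDF = 11011111 → 2-byte char (#4). Advance 2.
Byte at offset 8: 0xD7 = 11010111 → 2-byte char (#5). Advance 2.
Byte at offset 10: 0xE8 = 11101000 → 3-byte char (#6). Advance 3.
Byte at offset 13: 0xE2 = 11100010 → 3-byte char (#7). Advance 3.
Byte at offset 16: 0xF0 = 11110000 → 4-byte char (#8). Advance 4.
Byte at offset 20: 0x33 = 00110011 → 1-byte char (#9). Advance 1.
Reached end at offset 21 after 9 code points.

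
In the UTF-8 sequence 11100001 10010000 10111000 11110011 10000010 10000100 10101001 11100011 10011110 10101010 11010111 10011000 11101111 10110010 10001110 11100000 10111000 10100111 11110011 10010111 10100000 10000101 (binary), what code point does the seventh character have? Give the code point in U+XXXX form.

Offset 0: leading byte 0xE1 = 11100001 → 3-byte char #1 = E1 90 B8.
Offset 3: leading byte 0xF3 = 11110011 → 4-byte char #2 = F3 82 84 A9.
Offset 7: leading byte 0xE3 = 11100011 → 3-byte char #3 = E3 9E AA.
Offset 10: leading byte 0xD7 = 11010111 → 2-byte char #4 = D7 98.
Offset 12: leading byte 0xEF = 11101111 → 3-byte char #5 = EF B2 8E.
Offset 15: leading byte 0xE0 = 11100000 → 3-byte char #6 = E0 B8 A7.
Offset 18: leading byte 0xF3 = 11110011 → 4-byte char #7 = F3 97 A0 85.
Leading byte 0xF3 = 11110011 matches 11110xxx → 4-byte sequence.
Byte 1: 0xF3 = 11110011, payload 011 (3 bits).
Byte 2: 0x97 = 10010111 (10xxxxxx ✓), payload 010111.
Byte 3: 0xA0 = 10100000 (10xxxxxx ✓), payload 100000.
Byte 4: 0x85 = 10000101 (10xxxxxx ✓), payload 000101.
Concatenate: 011010111100000000101 = 0xD7805 (21 bits → U+D7805).

U+D7805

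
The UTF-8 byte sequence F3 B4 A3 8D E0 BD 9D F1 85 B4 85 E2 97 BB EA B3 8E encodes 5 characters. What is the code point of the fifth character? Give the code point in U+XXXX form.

U+ACCE

Offset 0: leading byte 0xF3 = 11110011 → 4-byte char #1 = F3 B4 A3 8D.
Offset 4: leading byte 0xE0 = 11100000 → 3-byte char #2 = E0 BD 9D.
Offset 7: leading byte 0xF1 = 11110001 → 4-byte char #3 = F1 85 B4 85.
Offset 11: leading byte 0xE2 = 11100010 → 3-byte char #4 = E2 97 BB.
Offset 14: leading byte 0xEA = 11101010 → 3-byte char #5 = EA B3 8E.
Leading byte 0xEA = 11101010 matches 1110xxxx → 3-byte sequence.
Byte 1: 0xEA = 11101010, payload 1010 (4 bits).
Byte 2: 0xB3 = 10110011 (10xxxxxx ✓), payload 110011.
Byte 3: 0x8E = 10001110 (10xxxxxx ✓), payload 001110.
Concatenate: 1010110011001110 = 0xACCE (16 bits → U+ACCE).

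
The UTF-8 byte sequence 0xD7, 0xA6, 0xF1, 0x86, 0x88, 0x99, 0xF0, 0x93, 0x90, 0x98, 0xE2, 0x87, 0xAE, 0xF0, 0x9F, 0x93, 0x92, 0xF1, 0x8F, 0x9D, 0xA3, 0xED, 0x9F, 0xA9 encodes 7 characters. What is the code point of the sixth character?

Offset 0: leading byte 0xD7 = 11010111 → 2-byte char #1 = D7 A6.
Offset 2: leading byte 0xF1 = 11110001 → 4-byte char #2 = F1 86 88 99.
Offset 6: leading byte 0xF0 = 11110000 → 4-byte char #3 = F0 93 90 98.
Offset 10: leading byte 0xE2 = 11100010 → 3-byte char #4 = E2 87 AE.
Offset 13: leading byte 0xF0 = 11110000 → 4-byte char #5 = F0 9F 93 92.
Offset 17: leading byte 0xF1 = 11110001 → 4-byte char #6 = F1 8F 9D A3.
Leading byte 0xF1 = 11110001 matches 11110xxx → 4-byte sequence.
Byte 1: 0xF1 = 11110001, payload 001 (3 bits).
Byte 2: 0x8F = 10001111 (10xxxxxx ✓), payload 001111.
Byte 3: 0x9D = 10011101 (10xxxxxx ✓), payload 011101.
Byte 4: 0xA3 = 10100011 (10xxxxxx ✓), payload 100011.
Concatenate: 001001111011101100011 = 0x4F763 (21 bits → U+4F763).

U+4F763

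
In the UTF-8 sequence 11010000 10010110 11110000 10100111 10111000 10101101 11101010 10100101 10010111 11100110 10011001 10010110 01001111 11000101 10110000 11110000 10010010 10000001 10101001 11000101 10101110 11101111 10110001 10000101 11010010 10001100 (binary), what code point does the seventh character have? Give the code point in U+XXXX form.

Offset 0: leading byte 0xD0 = 11010000 → 2-byte char #1 = D0 96.
Offset 2: leading byte 0xF0 = 11110000 → 4-byte char #2 = F0 A7 B8 AD.
Offset 6: leading byte 0xEA = 11101010 → 3-byte char #3 = EA A5 97.
Offset 9: leading byte 0xE6 = 11100110 → 3-byte char #4 = E6 99 96.
Offset 12: leading byte 0x4F = 01001111 → 1-byte char #5 = 4F.
Offset 13: leading byte 0xC5 = 11000101 → 2-byte char #6 = C5 B0.
Offset 15: leading byte 0xF0 = 11110000 → 4-byte char #7 = F0 92 81 A9.
Leading byte 0xF0 = 11110000 matches 11110xxx → 4-byte sequence.
Byte 1: 0xF0 = 11110000, payload 000 (3 bits).
Byte 2: 0x92 = 10010010 (10xxxxxx ✓), payload 010010.
Byte 3: 0x81 = 10000001 (10xxxxxx ✓), payload 000001.
Byte 4: 0xA9 = 10101001 (10xxxxxx ✓), payload 101001.
Concatenate: 000010010000001101001 = 0x12069 (21 bits → U+12069).

U+12069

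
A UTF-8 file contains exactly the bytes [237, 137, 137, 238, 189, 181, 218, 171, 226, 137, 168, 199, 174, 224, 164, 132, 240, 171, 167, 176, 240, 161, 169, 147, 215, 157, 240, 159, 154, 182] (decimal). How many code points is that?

Byte at offset 0: 0xED = 11101101 → 3-byte char (#1). Advance 3.
Byte at offset 3: 0xEE = 11101110 → 3-byte char (#2). Advance 3.
Byte at offset 6: 0xDA = 11011010 → 2-byte char (#3). Advance 2.
Byte at offset 8: 0xE2 = 11100010 → 3-byte char (#4). Advance 3.
Byte at offset 11: 0xC7 = 11000111 → 2-byte char (#5). Advance 2.
Byte at offset 13: 0xE0 = 11100000 → 3-byte char (#6). Advance 3.
Byte at offset 16: 0xF0 = 11110000 → 4-byte char (#7). Advance 4.
Byte at offset 20: 0xF0 = 11110000 → 4-byte char (#8). Advance 4.
Byte at offset 24: 0xD7 = 11010111 → 2-byte char (#9). Advance 2.
Byte at offset 26: 0xF0 = 11110000 → 4-byte char (#10). Advance 4.
Reached end at offset 30 after 10 code points.

10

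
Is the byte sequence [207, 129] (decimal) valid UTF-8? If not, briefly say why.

Leading byte 0xCF = 11001111 → 2-byte form.
Continuation bytes 0x81=10000001 all match 10xxxxxx.
Decoded value 0x3C1 is ≥ 0x80 (shortest form) and not a surrogate.

valid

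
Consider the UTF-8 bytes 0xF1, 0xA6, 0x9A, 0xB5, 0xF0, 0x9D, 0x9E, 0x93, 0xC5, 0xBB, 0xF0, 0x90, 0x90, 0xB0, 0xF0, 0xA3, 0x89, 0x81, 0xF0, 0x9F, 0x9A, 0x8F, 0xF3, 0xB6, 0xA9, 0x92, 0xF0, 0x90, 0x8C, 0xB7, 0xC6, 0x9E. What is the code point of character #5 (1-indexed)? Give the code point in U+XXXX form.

U+23241

Offset 0: leading byte 0xF1 = 11110001 → 4-byte char #1 = F1 A6 9A B5.
Offset 4: leading byte 0xF0 = 11110000 → 4-byte char #2 = F0 9D 9E 93.
Offset 8: leading byte 0xC5 = 11000101 → 2-byte char #3 = C5 BB.
Offset 10: leading byte 0xF0 = 11110000 → 4-byte char #4 = F0 90 90 B0.
Offset 14: leading byte 0xF0 = 11110000 → 4-byte char #5 = F0 A3 89 81.
Leading byte 0xF0 = 11110000 matches 11110xxx → 4-byte sequence.
Byte 1: 0xF0 = 11110000, payload 000 (3 bits).
Byte 2: 0xA3 = 10100011 (10xxxxxx ✓), payload 100011.
Byte 3: 0x89 = 10001001 (10xxxxxx ✓), payload 001001.
Byte 4: 0x81 = 10000001 (10xxxxxx ✓), payload 000001.
Concatenate: 000100011001001000001 = 0x23241 (21 bits → U+23241).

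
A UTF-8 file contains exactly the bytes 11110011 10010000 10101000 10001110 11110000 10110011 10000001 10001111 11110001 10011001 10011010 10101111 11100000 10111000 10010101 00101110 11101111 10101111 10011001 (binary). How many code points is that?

Byte at offset 0: 0xF3 = 11110011 → 4-byte char (#1). Advance 4.
Byte at offset 4: 0xF0 = 11110000 → 4-byte char (#2). Advance 4.
Byte at offset 8: 0xF1 = 11110001 → 4-byte char (#3). Advance 4.
Byte at offset 12: 0xE0 = 11100000 → 3-byte char (#4). Advance 3.
Byte at offset 15: 0x2E = 00101110 → 1-byte char (#5). Advance 1.
Byte at offset 16: 0xEF = 11101111 → 3-byte char (#6). Advance 3.
Reached end at offset 19 after 6 code points.

6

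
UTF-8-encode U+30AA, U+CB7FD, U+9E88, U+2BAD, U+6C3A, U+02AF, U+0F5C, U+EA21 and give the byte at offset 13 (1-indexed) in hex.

1-indexed offset 13 is 0-indexed offset 12.
U+30AA → 3-byte form E3 82 AA at offsets 0–2.
U+CB7FD → 4-byte form F3 8B 9F BD at offsets 3–6.
U+9E88 → 3-byte form E9 BA 88 at offsets 7–9.
U+2BAD → 3-byte form E2 AE AD at offsets 10–12.
Offset 12 falls in char 4's range; it's byte 3 of E2 AE AD = 0xAD.

0xAD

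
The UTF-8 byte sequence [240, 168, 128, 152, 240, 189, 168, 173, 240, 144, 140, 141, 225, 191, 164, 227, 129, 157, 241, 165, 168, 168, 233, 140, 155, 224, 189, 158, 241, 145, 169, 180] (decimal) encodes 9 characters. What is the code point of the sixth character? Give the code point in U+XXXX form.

U+65A28

Offset 0: leading byte 0xF0 = 11110000 → 4-byte char #1 = F0 A8 80 98.
Offset 4: leading byte 0xF0 = 11110000 → 4-byte char #2 = F0 BD A8 AD.
Offset 8: leading byte 0xF0 = 11110000 → 4-byte char #3 = F0 90 8C 8D.
Offset 12: leading byte 0xE1 = 11100001 → 3-byte char #4 = E1 BF A4.
Offset 15: leading byte 0xE3 = 11100011 → 3-byte char #5 = E3 81 9D.
Offset 18: leading byte 0xF1 = 11110001 → 4-byte char #6 = F1 A5 A8 A8.
Leading byte 0xF1 = 11110001 matches 11110xxx → 4-byte sequence.
Byte 1: 0xF1 = 11110001, payload 001 (3 bits).
Byte 2: 0xA5 = 10100101 (10xxxxxx ✓), payload 100101.
Byte 3: 0xA8 = 10101000 (10xxxxxx ✓), payload 101000.
Byte 4: 0xA8 = 10101000 (10xxxxxx ✓), payload 101000.
Concatenate: 001100101101000101000 = 0x65A28 (21 bits → U+65A28).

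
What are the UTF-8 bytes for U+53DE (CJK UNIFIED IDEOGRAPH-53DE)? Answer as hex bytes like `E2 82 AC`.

U+53DE = 0x53DE = 21470 decimal. In range U+0800–U+FFFF → 3-byte form: 1110xxxx 10xxxxxx 10xxxxxx.
Binary (16 bits): 0101001111011110.
Split 4+6+6: 0101 | 001111 | 011110.
Byte 1: 11100101 = 0xE5.
Byte 2: 10001111 = 0x8F.
Byte 3: 10011110 = 0x9E.

E5 8F 9E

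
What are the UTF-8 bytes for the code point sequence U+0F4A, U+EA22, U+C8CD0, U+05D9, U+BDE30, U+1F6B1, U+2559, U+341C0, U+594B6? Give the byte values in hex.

U+0F4A: 3-byte form → E0 BD 8A.
U+EA22: 3-byte form → EE A8 A2.
U+C8CD0: 4-byte form → F3 88 B3 90.
U+05D9: 2-byte form → D7 99.
U+BDE30: 4-byte form → F2 BD B8 B0.
U+1F6B1: 4-byte form → F0 9F 9A B1.
U+2559: 3-byte form → E2 95 99.
U+341C0: 4-byte form → F0 B4 87 80.
U+594B6: 4-byte form → F1 99 92 B6.
Concatenated (31 bytes): E0 BD 8A EE A8 A2 F3 88 B3 90 D7 99 F2 BD B8 B0 F0 9F 9A B1 E2 95 99 F0 B4 87 80 F1 99 92 B6.

E0 BD 8A EE A8 A2 F3 88 B3 90 D7 99 F2 BD B8 B0 F0 9F 9A B1 E2 95 99 F0 B4 87 80 F1 99 92 B6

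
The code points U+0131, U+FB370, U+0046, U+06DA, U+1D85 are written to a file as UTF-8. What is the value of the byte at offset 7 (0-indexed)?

U+0131 → 2-byte form C4 B1 at offsets 0–1.
U+FB370 → 4-byte form F3 BB 8D B0 at offsets 2–5.
U+0046 → 1-byte form 46 at offsets 6–6.
U+06DA → 2-byte form DB 9A at offsets 7–8.
Offset 7 falls in char 4's range; it's byte 1 of DB 9A = 0xDB.

0xDB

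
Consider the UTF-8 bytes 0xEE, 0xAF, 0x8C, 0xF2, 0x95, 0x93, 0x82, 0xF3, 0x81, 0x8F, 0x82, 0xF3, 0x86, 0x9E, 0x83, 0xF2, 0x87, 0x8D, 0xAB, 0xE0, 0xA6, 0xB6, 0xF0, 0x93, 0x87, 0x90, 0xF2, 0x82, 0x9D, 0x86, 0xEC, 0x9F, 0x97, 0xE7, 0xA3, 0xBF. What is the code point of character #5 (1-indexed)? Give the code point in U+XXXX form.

U+8736B

Offset 0: leading byte 0xEE = 11101110 → 3-byte char #1 = EE AF 8C.
Offset 3: leading byte 0xF2 = 11110010 → 4-byte char #2 = F2 95 93 82.
Offset 7: leading byte 0xF3 = 11110011 → 4-byte char #3 = F3 81 8F 82.
Offset 11: leading byte 0xF3 = 11110011 → 4-byte char #4 = F3 86 9E 83.
Offset 15: leading byte 0xF2 = 11110010 → 4-byte char #5 = F2 87 8D AB.
Leading byte 0xF2 = 11110010 matches 11110xxx → 4-byte sequence.
Byte 1: 0xF2 = 11110010, payload 010 (3 bits).
Byte 2: 0x87 = 10000111 (10xxxxxx ✓), payload 000111.
Byte 3: 0x8D = 10001101 (10xxxxxx ✓), payload 001101.
Byte 4: 0xAB = 10101011 (10xxxxxx ✓), payload 101011.
Concatenate: 010000111001101101011 = 0x8736B (21 bits → U+8736B).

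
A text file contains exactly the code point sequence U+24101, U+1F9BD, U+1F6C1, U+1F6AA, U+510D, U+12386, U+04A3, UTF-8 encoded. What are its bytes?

F0 A4 84 81 F0 9F A6 BD F0 9F 9B 81 F0 9F 9A AA E5 84 8D F0 92 8E 86 D2 A3

U+24101: 4-byte form → F0 A4 84 81.
U+1F9BD: 4-byte form → F0 9F A6 BD.
U+1F6C1: 4-byte form → F0 9F 9B 81.
U+1F6AA: 4-byte form → F0 9F 9A AA.
U+510D: 3-byte form → E5 84 8D.
U+12386: 4-byte form → F0 92 8E 86.
U+04A3: 2-byte form → D2 A3.
Concatenated (25 bytes): F0 A4 84 81 F0 9F A6 BD F0 9F 9B 81 F0 9F 9A AA E5 84 8D F0 92 8E 86 D2 A3.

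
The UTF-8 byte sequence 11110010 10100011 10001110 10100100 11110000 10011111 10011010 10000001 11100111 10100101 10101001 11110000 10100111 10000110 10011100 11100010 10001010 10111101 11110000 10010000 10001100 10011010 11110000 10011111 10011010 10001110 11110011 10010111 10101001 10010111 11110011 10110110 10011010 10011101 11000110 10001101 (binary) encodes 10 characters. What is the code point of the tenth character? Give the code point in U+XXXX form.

Offset 0: leading byte 0xF2 = 11110010 → 4-byte char #1 = F2 A3 8E A4.
Offset 4: leading byte 0xF0 = 11110000 → 4-byte char #2 = F0 9F 9A 81.
Offset 8: leading byte 0xE7 = 11100111 → 3-byte char #3 = E7 A5 A9.
Offset 11: leading byte 0xF0 = 11110000 → 4-byte char #4 = F0 A7 86 9C.
Offset 15: leading byte 0xE2 = 11100010 → 3-byte char #5 = E2 8A BD.
Offset 18: leading byte 0xF0 = 11110000 → 4-byte char #6 = F0 90 8C 9A.
Offset 22: leading byte 0xF0 = 11110000 → 4-byte char #7 = F0 9F 9A 8E.
Offset 26: leading byte 0xF3 = 11110011 → 4-byte char #8 = F3 97 A9 97.
Offset 30: leading byte 0xF3 = 11110011 → 4-byte char #9 = F3 B6 9A 9D.
Offset 34: leading byte 0xC6 = 11000110 → 2-byte char #10 = C6 8D.
Leading byte 0xC6 = 11000110 matches 110xxxxx → 2-byte sequence.
Byte 1: 0xC6 = 11000110, payload 00110 (5 bits).
Byte 2: 0x8D = 10001101 (10xxxxxx ✓), payload 001101.
Concatenate: 00110001101 = 0x18D (11 bits → U+018D).

U+018D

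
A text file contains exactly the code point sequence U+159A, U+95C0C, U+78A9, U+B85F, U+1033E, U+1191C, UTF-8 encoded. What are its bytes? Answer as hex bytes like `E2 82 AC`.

U+159A: 3-byte form → E1 96 9A.
U+95C0C: 4-byte form → F2 95 B0 8C.
U+78A9: 3-byte form → E7 A2 A9.
U+B85F: 3-byte form → EB A1 9F.
U+1033E: 4-byte form → F0 90 8C BE.
U+1191C: 4-byte form → F0 91 A4 9C.
Concatenated (21 bytes): E1 96 9A F2 95 B0 8C E7 A2 A9 EB A1 9F F0 90 8C BE F0 91 A4 9C.

E1 96 9A F2 95 B0 8C E7 A2 A9 EB A1 9F F0 90 8C BE F0 91 A4 9C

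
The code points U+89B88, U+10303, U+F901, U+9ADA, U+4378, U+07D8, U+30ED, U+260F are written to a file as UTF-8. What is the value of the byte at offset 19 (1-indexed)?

0x98

1-indexed offset 19 is 0-indexed offset 18.
U+89B88 → 4-byte form F2 89 AE 88 at offsets 0–3.
U+10303 → 4-byte form F0 90 8C 83 at offsets 4–7.
U+F901 → 3-byte form EF A4 81 at offsets 8–10.
U+9ADA → 3-byte form E9 AB 9A at offsets 11–13.
U+4378 → 3-byte form E4 8D B8 at offsets 14–16.
U+07D8 → 2-byte form DF 98 at offsets 17–18.
Offset 18 falls in char 6's range; it's byte 2 of DF 98 = 0x98.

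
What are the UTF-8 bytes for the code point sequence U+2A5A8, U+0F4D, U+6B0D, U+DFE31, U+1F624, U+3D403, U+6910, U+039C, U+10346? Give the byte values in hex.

F0 AA 96 A8 E0 BD 8D E6 AC 8D F3 9F B8 B1 F0 9F 98 A4 F0 BD 90 83 E6 A4 90 CE 9C F0 90 8D 86

U+2A5A8: 4-byte form → F0 AA 96 A8.
U+0F4D: 3-byte form → E0 BD 8D.
U+6B0D: 3-byte form → E6 AC 8D.
U+DFE31: 4-byte form → F3 9F B8 B1.
U+1F624: 4-byte form → F0 9F 98 A4.
U+3D403: 4-byte form → F0 BD 90 83.
U+6910: 3-byte form → E6 A4 90.
U+039C: 2-byte form → CE 9C.
U+10346: 4-byte form → F0 90 8D 86.
Concatenated (31 bytes): F0 AA 96 A8 E0 BD 8D E6 AC 8D F3 9F B8 B1 F0 9F 98 A4 F0 BD 90 83 E6 A4 90 CE 9C F0 90 8D 86.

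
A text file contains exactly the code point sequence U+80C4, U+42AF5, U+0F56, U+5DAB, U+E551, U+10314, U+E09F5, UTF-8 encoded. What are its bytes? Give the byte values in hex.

U+80C4: 3-byte form → E8 83 84.
U+42AF5: 4-byte form → F1 82 AB B5.
U+0F56: 3-byte form → E0 BD 96.
U+5DAB: 3-byte form → E5 B6 AB.
U+E551: 3-byte form → EE 95 91.
U+10314: 4-byte form → F0 90 8C 94.
U+E09F5: 4-byte form → F3 A0 A7 B5.
Concatenated (24 bytes): E8 83 84 F1 82 AB B5 E0 BD 96 E5 B6 AB EE 95 91 F0 90 8C 94 F3 A0 A7 B5.

E8 83 84 F1 82 AB B5 E0 BD 96 E5 B6 AB EE 95 91 F0 90 8C 94 F3 A0 A7 B5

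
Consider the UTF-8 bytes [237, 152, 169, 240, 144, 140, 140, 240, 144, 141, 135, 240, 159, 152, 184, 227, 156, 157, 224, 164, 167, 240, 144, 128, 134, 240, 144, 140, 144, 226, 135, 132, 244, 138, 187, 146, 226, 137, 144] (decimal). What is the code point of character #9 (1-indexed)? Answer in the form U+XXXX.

Offset 0: leading byte 0xED = 11101101 → 3-byte char #1 = ED 98 A9.
Offset 3: leading byte 0xF0 = 11110000 → 4-byte char #2 = F0 90 8C 8C.
Offset 7: leading byte 0xF0 = 11110000 → 4-byte char #3 = F0 90 8D 87.
Offset 11: leading byte 0xF0 = 11110000 → 4-byte char #4 = F0 9F 98 B8.
Offset 15: leading byte 0xE3 = 11100011 → 3-byte char #5 = E3 9C 9D.
Offset 18: leading byte 0xE0 = 11100000 → 3-byte char #6 = E0 A4 A7.
Offset 21: leading byte 0xF0 = 11110000 → 4-byte char #7 = F0 90 80 86.
Offset 25: leading byte 0xF0 = 11110000 → 4-byte char #8 = F0 90 8C 90.
Offset 29: leading byte 0xE2 = 11100010 → 3-byte char #9 = E2 87 84.
Leading byte 0xE2 = 11100010 matches 1110xxxx → 3-byte sequence.
Byte 1: 0xE2 = 11100010, payload 0010 (4 bits).
Byte 2: 0x87 = 10000111 (10xxxxxx ✓), payload 000111.
Byte 3: 0x84 = 10000100 (10xxxxxx ✓), payload 000100.
Concatenate: 0010000111000100 = 0x21C4 (16 bits → U+21C4).

U+21C4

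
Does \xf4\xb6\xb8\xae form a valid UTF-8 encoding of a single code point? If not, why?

invalid (encodes a value above U+10FFFF)

Leading byte 0xF4 = 11110100 → 4-byte form.
Payload = 0x136E2E, which exceeds U+10FFFF, the maximum Unicode code point. (Leading bytes F5–FF, or F4 followed by ≥ 0x90, are invalid.)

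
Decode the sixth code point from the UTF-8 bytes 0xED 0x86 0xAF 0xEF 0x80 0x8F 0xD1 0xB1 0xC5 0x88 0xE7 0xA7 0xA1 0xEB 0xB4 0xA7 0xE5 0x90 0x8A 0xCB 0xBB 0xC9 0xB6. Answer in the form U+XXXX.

U+BD27

Offset 0: leading byte 0xED = 11101101 → 3-byte char #1 = ED 86 AF.
Offset 3: leading byte 0xEF = 11101111 → 3-byte char #2 = EF 80 8F.
Offset 6: leading byte 0xD1 = 11010001 → 2-byte char #3 = D1 B1.
Offset 8: leading byte 0xC5 = 11000101 → 2-byte char #4 = C5 88.
Offset 10: leading byte 0xE7 = 11100111 → 3-byte char #5 = E7 A7 A1.
Offset 13: leading byte 0xEB = 11101011 → 3-byte char #6 = EB B4 A7.
Leading byte 0xEB = 11101011 matches 1110xxxx → 3-byte sequence.
Byte 1: 0xEB = 11101011, payload 1011 (4 bits).
Byte 2: 0xB4 = 10110100 (10xxxxxx ✓), payload 110100.
Byte 3: 0xA7 = 10100111 (10xxxxxx ✓), payload 100111.
Concatenate: 1011110100100111 = 0xBD27 (16 bits → U+BD27).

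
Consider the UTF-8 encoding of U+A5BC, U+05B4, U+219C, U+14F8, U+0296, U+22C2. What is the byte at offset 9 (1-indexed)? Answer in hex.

1-indexed offset 9 is 0-indexed offset 8.
U+A5BC → 3-byte form EA 96 BC at offsets 0–2.
U+05B4 → 2-byte form D6 B4 at offsets 3–4.
U+219C → 3-byte form E2 86 9C at offsets 5–7.
U+14F8 → 3-byte form E1 93 B8 at offsets 8–10.
Offset 8 falls in char 4's range; it's byte 1 of E1 93 B8 = 0xE1.

0xE1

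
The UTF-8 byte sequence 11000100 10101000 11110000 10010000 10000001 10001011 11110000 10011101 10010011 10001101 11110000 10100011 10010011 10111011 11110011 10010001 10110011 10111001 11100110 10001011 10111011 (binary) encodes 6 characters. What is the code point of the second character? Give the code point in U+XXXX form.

Offset 0: leading byte 0xC4 = 11000100 → 2-byte char #1 = C4 A8.
Offset 2: leading byte 0xF0 = 11110000 → 4-byte char #2 = F0 90 81 8B.
Leading byte 0xF0 = 11110000 matches 11110xxx → 4-byte sequence.
Byte 1: 0xF0 = 11110000, payload 000 (3 bits).
Byte 2: 0x90 = 10010000 (10xxxxxx ✓), payload 010000.
Byte 3: 0x81 = 10000001 (10xxxxxx ✓), payload 000001.
Byte 4: 0x8B = 10001011 (10xxxxxx ✓), payload 001011.
Concatenate: 000010000000001001011 = 0x1004B (21 bits → U+1004B).

U+1004B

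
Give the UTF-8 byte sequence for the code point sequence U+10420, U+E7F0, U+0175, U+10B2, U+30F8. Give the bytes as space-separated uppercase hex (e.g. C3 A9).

U+10420: 4-byte form → F0 90 90 A0.
U+E7F0: 3-byte form → EE 9F B0.
U+0175: 2-byte form → C5 B5.
U+10B2: 3-byte form → E1 82 B2.
U+30F8: 3-byte form → E3 83 B8.
Concatenated (15 bytes): F0 90 90 A0 EE 9F B0 C5 B5 E1 82 B2 E3 83 B8.

F0 90 90 A0 EE 9F B0 C5 B5 E1 82 B2 E3 83 B8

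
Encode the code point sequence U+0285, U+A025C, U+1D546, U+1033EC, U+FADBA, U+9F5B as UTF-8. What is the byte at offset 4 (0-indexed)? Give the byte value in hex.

0x89

U+0285 → 2-byte form CA 85 at offsets 0–1.
U+A025C → 4-byte form F2 A0 89 9C at offsets 2–5.
Offset 4 falls in char 2's range; it's byte 3 of F2 A0 89 9C = 0x89.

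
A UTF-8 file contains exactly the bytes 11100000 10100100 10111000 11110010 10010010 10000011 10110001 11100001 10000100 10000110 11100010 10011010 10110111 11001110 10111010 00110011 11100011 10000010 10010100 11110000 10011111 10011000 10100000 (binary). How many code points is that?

8

Byte at offset 0: 0xE0 = 11100000 → 3-byte char (#1). Advance 3.
Byte at offset 3: 0xF2 = 11110010 → 4-byte char (#2). Advance 4.
Byte at offset 7: 0xE1 = 11100001 → 3-byte char (#3). Advance 3.
Byte at offset 10: 0xE2 = 11100010 → 3-byte char (#4). Advance 3.
Byte at offset 13: 0xCE = 11001110 → 2-byte char (#5). Advance 2.
Byte at offset 15: 0x33 = 00110011 → 1-byte char (#6). Advance 1.
Byte at offset 16: 0xE3 = 11100011 → 3-byte char (#7). Advance 3.
Byte at offset 19: 0xF0 = 11110000 → 4-byte char (#8). Advance 4.
Reached end at offset 23 after 8 code points.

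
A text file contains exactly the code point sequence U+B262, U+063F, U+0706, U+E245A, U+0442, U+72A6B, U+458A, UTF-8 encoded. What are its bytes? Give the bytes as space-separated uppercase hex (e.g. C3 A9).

U+B262: 3-byte form → EB 89 A2.
U+063F: 2-byte form → D8 BF.
U+0706: 2-byte form → DC 86.
U+E245A: 4-byte form → F3 A2 91 9A.
U+0442: 2-byte form → D1 82.
U+72A6B: 4-byte form → F1 B2 A9 AB.
U+458A: 3-byte form → E4 96 8A.
Concatenated (20 bytes): EB 89 A2 D8 BF DC 86 F3 A2 91 9A D1 82 F1 B2 A9 AB E4 96 8A.

EB 89 A2 D8 BF DC 86 F3 A2 91 9A D1 82 F1 B2 A9 AB E4 96 8A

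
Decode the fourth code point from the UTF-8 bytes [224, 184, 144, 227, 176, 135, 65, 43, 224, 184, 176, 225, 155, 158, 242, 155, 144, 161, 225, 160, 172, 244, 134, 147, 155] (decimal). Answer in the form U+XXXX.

Offset 0: leading byte 0xE0 = 11100000 → 3-byte char #1 = E0 B8 90.
Offset 3: leading byte 0xE3 = 11100011 → 3-byte char #2 = E3 B0 87.
Offset 6: leading byte 0x41 = 01000001 → 1-byte char #3 = 41.
Offset 7: leading byte 0x2B = 00101011 → 1-byte char #4 = 2B.
Leading byte 0x2B = 00101011 matches 0xxxxxxx → 1-byte sequence.
Byte 1: 0x2B = 00101011, payload 0101011 (7 bits).
Concatenate: 0101011 = 0x2B (7 bits → U+002B).

U+002B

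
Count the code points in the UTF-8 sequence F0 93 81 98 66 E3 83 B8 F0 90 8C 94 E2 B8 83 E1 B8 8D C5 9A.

Byte at offset 0: 0xF0 = 11110000 → 4-byte char (#1). Advance 4.
Byte at offset 4: 0x66 = 01100110 → 1-byte char (#2). Advance 1.
Byte at offset 5: 0xE3 = 11100011 → 3-byte char (#3). Advance 3.
Byte at offset 8: 0xF0 = 11110000 → 4-byte char (#4). Advance 4.
Byte at offset 12: 0xE2 = 11100010 → 3-byte char (#5). Advance 3.
Byte at offset 15: 0xE1 = 11100001 → 3-byte char (#6). Advance 3.
Byte at offset 18: 0xC5 = 11000101 → 2-byte char (#7). Advance 2.
Reached end at offset 20 after 7 code points.

7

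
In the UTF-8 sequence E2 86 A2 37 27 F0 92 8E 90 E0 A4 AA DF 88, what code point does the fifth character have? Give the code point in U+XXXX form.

U+092A

Offset 0: leading byte 0xE2 = 11100010 → 3-byte char #1 = E2 86 A2.
Offset 3: leading byte 0x37 = 00110111 → 1-byte char #2 = 37.
Offset 4: leading byte 0x27 = 00100111 → 1-byte char #3 = 27.
Offset 5: leading byte 0xF0 = 11110000 → 4-byte char #4 = F0 92 8E 90.
Offset 9: leading byte 0xE0 = 11100000 → 3-byte char #5 = E0 A4 AA.
Leading byte 0xE0 = 11100000 matches 1110xxxx → 3-byte sequence.
Byte 1: 0xE0 = 11100000, payload 0000 (4 bits).
Byte 2: 0xA4 = 10100100 (10xxxxxx ✓), payload 100100.
Byte 3: 0xAA = 10101010 (10xxxxxx ✓), payload 101010.
Concatenate: 0000100100101010 = 0x92A (16 bits → U+092A).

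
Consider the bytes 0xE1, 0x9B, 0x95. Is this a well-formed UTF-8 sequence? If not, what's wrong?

valid

Leading byte 0xE1 = 11100001 → 3-byte form.
Continuation bytes 0x9B=10011011, 0x95=10010101 all match 10xxxxxx.
Decoded value 0x16D5 is ≥ 0x800 (shortest form) and not a surrogate.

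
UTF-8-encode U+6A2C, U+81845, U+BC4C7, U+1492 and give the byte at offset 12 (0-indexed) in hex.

0x92

U+6A2C → 3-byte form E6 A8 AC at offsets 0–2.
U+81845 → 4-byte form F2 81 A1 85 at offsets 3–6.
U+BC4C7 → 4-byte form F2 BC 93 87 at offsets 7–10.
U+1492 → 3-byte form E1 92 92 at offsets 11–13.
Offset 12 falls in char 4's range; it's byte 2 of E1 92 92 = 0x92.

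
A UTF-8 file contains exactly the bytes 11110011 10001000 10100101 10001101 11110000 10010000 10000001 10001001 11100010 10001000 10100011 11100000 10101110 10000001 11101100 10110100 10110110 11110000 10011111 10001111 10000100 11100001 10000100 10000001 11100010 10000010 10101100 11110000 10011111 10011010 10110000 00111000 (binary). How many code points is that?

10

Byte at offset 0: 0xF3 = 11110011 → 4-byte char (#1). Advance 4.
Byte at offset 4: 0xF0 = 11110000 → 4-byte char (#2). Advance 4.
Byte at offset 8: 0xE2 = 11100010 → 3-byte char (#3). Advance 3.
Byte at offset 11: 0xE0 = 11100000 → 3-byte char (#4). Advance 3.
Byte at offset 14: 0xEC = 11101100 → 3-byte char (#5). Advance 3.
Byte at offset 17: 0xF0 = 11110000 → 4-byte char (#6). Advance 4.
Byte at offset 21: 0xE1 = 11100001 → 3-byte char (#7). Advance 3.
Byte at offset 24: 0xE2 = 11100010 → 3-byte char (#8). Advance 3.
Byte at offset 27: 0xF0 = 11110000 → 4-byte char (#9). Advance 4.
Byte at offset 31: 0x38 = 00111000 → 1-byte char (#10). Advance 1.
Reached end at offset 32 after 10 code points.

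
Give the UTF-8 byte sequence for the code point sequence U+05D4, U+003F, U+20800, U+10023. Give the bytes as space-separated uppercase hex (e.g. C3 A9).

D7 94 3F F0 A0 A0 80 F0 90 80 A3

U+05D4: 2-byte form → D7 94.
U+003F: 1-byte form → 3F.
U+20800: 4-byte form → F0 A0 A0 80.
U+10023: 4-byte form → F0 90 80 A3.
Concatenated (11 bytes): D7 94 3F F0 A0 A0 80 F0 90 80 A3.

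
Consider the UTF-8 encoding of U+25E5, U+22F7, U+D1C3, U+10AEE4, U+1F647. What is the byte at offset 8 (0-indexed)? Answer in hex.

0x83

U+25E5 → 3-byte form E2 97 A5 at offsets 0–2.
U+22F7 → 3-byte form E2 8B B7 at offsets 3–5.
U+D1C3 → 3-byte form ED 87 83 at offsets 6–8.
Offset 8 falls in char 3's range; it's byte 3 of ED 87 83 = 0x83.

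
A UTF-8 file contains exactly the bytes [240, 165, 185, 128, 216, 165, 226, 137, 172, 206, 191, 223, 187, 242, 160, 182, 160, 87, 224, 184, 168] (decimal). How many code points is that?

Byte at offset 0: 0xF0 = 11110000 → 4-byte char (#1). Advance 4.
Byte at offset 4: 0xD8 = 11011000 → 2-byte char (#2). Advance 2.
Byte at offset 6: 0xE2 = 11100010 → 3-byte char (#3). Advance 3.
Byte at offset 9: 0xCE = 11001110 → 2-byte char (#4). Advance 2.
Byte at offset 11: 0xDF = 11011111 → 2-byte char (#5). Advance 2.
Byte at offset 13: 0xF2 = 11110010 → 4-byte char (#6). Advance 4.
Byte at offset 17: 0x57 = 01010111 → 1-byte char (#7). Advance 1.
Byte at offset 18: 0xE0 = 11100000 → 3-byte char (#8). Advance 3.
Reached end at offset 21 after 8 code points.

8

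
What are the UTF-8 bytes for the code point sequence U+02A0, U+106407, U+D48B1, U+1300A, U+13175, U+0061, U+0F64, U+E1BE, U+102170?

CA A0 F4 86 90 87 F3 94 A2 B1 F0 93 80 8A F0 93 85 B5 61 E0 BD A4 EE 86 BE F4 82 85 B0

U+02A0: 2-byte form → CA A0.
U+106407: 4-byte form → F4 86 90 87.
U+D48B1: 4-byte form → F3 94 A2 B1.
U+1300A: 4-byte form → F0 93 80 8A.
U+13175: 4-byte form → F0 93 85 B5.
U+0061: 1-byte form → 61.
U+0F64: 3-byte form → E0 BD A4.
U+E1BE: 3-byte form → EE 86 BE.
U+102170: 4-byte form → F4 82 85 B0.
Concatenated (29 bytes): CA A0 F4 86 90 87 F3 94 A2 B1 F0 93 80 8A F0 93 85 B5 61 E0 BD A4 EE 86 BE F4 82 85 B0.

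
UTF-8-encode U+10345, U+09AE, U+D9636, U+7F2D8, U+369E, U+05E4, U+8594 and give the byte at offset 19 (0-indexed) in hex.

U+10345 → 4-byte form F0 90 8D 85 at offsets 0–3.
U+09AE → 3-byte form E0 A6 AE at offsets 4–6.
U+D9636 → 4-byte form F3 99 98 B6 at offsets 7–10.
U+7F2D8 → 4-byte form F1 BF 8B 98 at offsets 11–14.
U+369E → 3-byte form E3 9A 9E at offsets 15–17.
U+05E4 → 2-byte form D7 A4 at offsets 18–19.
Offset 19 falls in char 6's range; it's byte 2 of D7 A4 = 0xA4.

0xA4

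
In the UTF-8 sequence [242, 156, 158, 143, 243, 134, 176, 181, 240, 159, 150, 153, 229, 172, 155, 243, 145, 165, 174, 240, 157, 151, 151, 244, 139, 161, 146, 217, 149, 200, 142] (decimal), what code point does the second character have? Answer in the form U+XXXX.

U+C6C35

Offset 0: leading byte 0xF2 = 11110010 → 4-byte char #1 = F2 9C 9E 8F.
Offset 4: leading byte 0xF3 = 11110011 → 4-byte char #2 = F3 86 B0 B5.
Leading byte 0xF3 = 11110011 matches 11110xxx → 4-byte sequence.
Byte 1: 0xF3 = 11110011, payload 011 (3 bits).
Byte 2: 0x86 = 10000110 (10xxxxxx ✓), payload 000110.
Byte 3: 0xB0 = 10110000 (10xxxxxx ✓), payload 110000.
Byte 4: 0xB5 = 10110101 (10xxxxxx ✓), payload 110101.
Concatenate: 011000110110000110101 = 0xC6C35 (21 bits → U+C6C35).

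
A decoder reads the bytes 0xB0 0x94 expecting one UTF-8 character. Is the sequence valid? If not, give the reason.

Byte 0xB0 = 10110000 has the form 10xxxxxx — a continuation byte — but there is no preceding leading byte.

invalid (continuation byte with no leading byte)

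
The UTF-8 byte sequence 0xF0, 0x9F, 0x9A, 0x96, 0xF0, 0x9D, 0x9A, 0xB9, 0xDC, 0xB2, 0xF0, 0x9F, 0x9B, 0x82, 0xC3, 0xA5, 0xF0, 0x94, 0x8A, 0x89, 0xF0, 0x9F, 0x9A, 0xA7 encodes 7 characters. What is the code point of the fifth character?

U+00E5

Offset 0: leading byte 0xF0 = 11110000 → 4-byte char #1 = F0 9F 9A 96.
Offset 4: leading byte 0xF0 = 11110000 → 4-byte char #2 = F0 9D 9A B9.
Offset 8: leading byte 0xDC = 11011100 → 2-byte char #3 = DC B2.
Offset 10: leading byte 0xF0 = 11110000 → 4-byte char #4 = F0 9F 9B 82.
Offset 14: leading byte 0xC3 = 11000011 → 2-byte char #5 = C3 A5.
Leading byte 0xC3 = 11000011 matches 110xxxxx → 2-byte sequence.
Byte 1: 0xC3 = 11000011, payload 00011 (5 bits).
Byte 2: 0xA5 = 10100101 (10xxxxxx ✓), payload 100101.
Concatenate: 00011100101 = 0xE5 (11 bits → U+00E5).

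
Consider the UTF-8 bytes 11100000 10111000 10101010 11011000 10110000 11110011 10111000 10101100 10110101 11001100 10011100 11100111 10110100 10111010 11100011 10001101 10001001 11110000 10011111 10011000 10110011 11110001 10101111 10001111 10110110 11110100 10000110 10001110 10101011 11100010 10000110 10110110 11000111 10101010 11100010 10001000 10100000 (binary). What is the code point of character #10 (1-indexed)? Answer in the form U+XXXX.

U+21B6

Offset 0: leading byte 0xE0 = 11100000 → 3-byte char #1 = E0 B8 AA.
Offset 3: leading byte 0xD8 = 11011000 → 2-byte char #2 = D8 B0.
Offset 5: leading byte 0xF3 = 11110011 → 4-byte char #3 = F3 B8 AC B5.
Offset 9: leading byte 0xCC = 11001100 → 2-byte char #4 = CC 9C.
Offset 11: leading byte 0xE7 = 11100111 → 3-byte char #5 = E7 B4 BA.
Offset 14: leading byte 0xE3 = 11100011 → 3-byte char #6 = E3 8D 89.
Offset 17: leading byte 0xF0 = 11110000 → 4-byte char #7 = F0 9F 98 B3.
Offset 21: leading byte 0xF1 = 11110001 → 4-byte char #8 = F1 AF 8F B6.
Offset 25: leading byte 0xF4 = 11110100 → 4-byte char #9 = F4 86 8E AB.
Offset 29: leading byte 0xE2 = 11100010 → 3-byte char #10 = E2 86 B6.
Leading byte 0xE2 = 11100010 matches 1110xxxx → 3-byte sequence.
Byte 1: 0xE2 = 11100010, payload 0010 (4 bits).
Byte 2: 0x86 = 10000110 (10xxxxxx ✓), payload 000110.
Byte 3: 0xB6 = 10110110 (10xxxxxx ✓), payload 110110.
Concatenate: 0010000110110110 = 0x21B6 (16 bits → U+21B6).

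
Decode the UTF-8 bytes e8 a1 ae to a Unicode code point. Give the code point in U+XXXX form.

U+886E

Leading byte 0xE8 = 11101000 matches 1110xxxx → 3-byte sequence.
Byte 1: 0xE8 = 11101000, payload 1000 (4 bits).
Byte 2: 0xA1 = 10100001 (10xxxxxx ✓), payload 100001.
Byte 3: 0xAE = 10101110 (10xxxxxx ✓), payload 101110.
Concatenate: 1000100001101110 = 0x886E (16 bits → U+886E).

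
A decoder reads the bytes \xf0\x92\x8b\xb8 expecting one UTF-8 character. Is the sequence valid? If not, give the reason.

Leading byte 0xF0 = 11110000 → 4-byte form.
Continuation bytes 0x92=10010010, 0x8B=10001011, 0xB8=10111000 all match 10xxxxxx.
Decoded value 0x122F8 is ≥ 0x10000 (shortest form) and not a surrogate.

valid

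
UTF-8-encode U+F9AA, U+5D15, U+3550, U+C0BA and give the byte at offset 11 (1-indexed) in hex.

1-indexed offset 11 is 0-indexed offset 10.
U+F9AA → 3-byte form EF A6 AA at offsets 0–2.
U+5D15 → 3-byte form E5 B4 95 at offsets 3–5.
U+3550 → 3-byte form E3 95 90 at offsets 6–8.
U+C0BA → 3-byte form EC 82 BA at offsets 9–11.
Offset 10 falls in char 4's range; it's byte 2 of EC 82 BA = 0x82.

0x82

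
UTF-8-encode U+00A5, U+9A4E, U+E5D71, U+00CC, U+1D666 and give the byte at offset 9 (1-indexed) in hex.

1-indexed offset 9 is 0-indexed offset 8.
U+00A5 → 2-byte form C2 A5 at offsets 0–1.
U+9A4E → 3-byte form E9 A9 8E at offsets 2–4.
U+E5D71 → 4-byte form F3 A5 B5 B1 at offsets 5–8.
Offset 8 falls in char 3's range; it's byte 4 of F3 A5 B5 B1 = 0xB1.

0xB1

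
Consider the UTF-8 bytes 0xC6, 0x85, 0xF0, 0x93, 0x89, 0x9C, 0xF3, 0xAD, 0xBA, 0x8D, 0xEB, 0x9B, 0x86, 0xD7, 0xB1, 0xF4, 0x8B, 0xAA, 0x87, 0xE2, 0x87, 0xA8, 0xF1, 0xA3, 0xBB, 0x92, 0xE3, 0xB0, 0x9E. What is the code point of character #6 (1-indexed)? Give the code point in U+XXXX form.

Offset 0: leading byte 0xC6 = 11000110 → 2-byte char #1 = C6 85.
Offset 2: leading byte 0xF0 = 11110000 → 4-byte char #2 = F0 93 89 9C.
Offset 6: leading byte 0xF3 = 11110011 → 4-byte char #3 = F3 AD BA 8D.
Offset 10: leading byte 0xEB = 11101011 → 3-byte char #4 = EB 9B 86.
Offset 13: leading byte 0xD7 = 11010111 → 2-byte char #5 = D7 B1.
Offset 15: leading byte 0xF4 = 11110100 → 4-byte char #6 = F4 8B AA 87.
Leading byte 0xF4 = 11110100 matches 11110xxx → 4-byte sequence.
Byte 1: 0xF4 = 11110100, payload 100 (3 bits).
Byte 2: 0x8B = 10001011 (10xxxxxx ✓), payload 001011.
Byte 3: 0xAA = 10101010 (10xxxxxx ✓), payload 101010.
Byte 4: 0x87 = 10000111 (10xxxxxx ✓), payload 000111.
Concatenate: 100001011101010000111 = 0x10BA87 (21 bits → U+10BA87).

U+10BA87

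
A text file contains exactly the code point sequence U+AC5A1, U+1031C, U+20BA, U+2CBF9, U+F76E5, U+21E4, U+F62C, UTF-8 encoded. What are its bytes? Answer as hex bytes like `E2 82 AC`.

F2 AC 96 A1 F0 90 8C 9C E2 82 BA F0 AC AF B9 F3 B7 9B A5 E2 87 A4 EF 98 AC

U+AC5A1: 4-byte form → F2 AC 96 A1.
U+1031C: 4-byte form → F0 90 8C 9C.
U+20BA: 3-byte form → E2 82 BA.
U+2CBF9: 4-byte form → F0 AC AF B9.
U+F76E5: 4-byte form → F3 B7 9B A5.
U+21E4: 3-byte form → E2 87 A4.
U+F62C: 3-byte form → EF 98 AC.
Concatenated (25 bytes): F2 AC 96 A1 F0 90 8C 9C E2 82 BA F0 AC AF B9 F3 B7 9B A5 E2 87 A4 EF 98 AC.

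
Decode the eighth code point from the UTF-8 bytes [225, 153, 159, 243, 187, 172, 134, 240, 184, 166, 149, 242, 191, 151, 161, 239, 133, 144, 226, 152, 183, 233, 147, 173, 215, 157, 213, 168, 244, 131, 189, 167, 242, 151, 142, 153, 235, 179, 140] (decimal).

Offset 0: leading byte 0xE1 = 11100001 → 3-byte char #1 = E1 99 9F.
Offset 3: leading byte 0xF3 = 11110011 → 4-byte char #2 = F3 BB AC 86.
Offset 7: leading byte 0xF0 = 11110000 → 4-byte char #3 = F0 B8 A6 95.
Offset 11: leading byte 0xF2 = 11110010 → 4-byte char #4 = F2 BF 97 A1.
Offset 15: leading byte 0xEF = 11101111 → 3-byte char #5 = EF 85 90.
Offset 18: leading byte 0xE2 = 11100010 → 3-byte char #6 = E2 98 B7.
Offset 21: leading byte 0xE9 = 11101001 → 3-byte char #7 = E9 93 AD.
Offset 24: leading byte 0xD7 = 11010111 → 2-byte char #8 = D7 9D.
Leading byte 0xD7 = 11010111 matches 110xxxxx → 2-byte sequence.
Byte 1: 0xD7 = 11010111, payload 10111 (5 bits).
Byte 2: 0x9D = 10011101 (10xxxxxx ✓), payload 011101.
Concatenate: 10111011101 = 0x5DD (11 bits → U+05DD).

U+05DD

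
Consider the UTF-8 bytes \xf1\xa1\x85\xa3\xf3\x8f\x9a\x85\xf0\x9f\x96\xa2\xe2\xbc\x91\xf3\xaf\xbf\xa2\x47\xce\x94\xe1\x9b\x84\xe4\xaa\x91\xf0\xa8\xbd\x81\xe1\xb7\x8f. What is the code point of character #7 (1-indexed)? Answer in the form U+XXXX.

U+0394

Offset 0: leading byte 0xF1 = 11110001 → 4-byte char #1 = F1 A1 85 A3.
Offset 4: leading byte 0xF3 = 11110011 → 4-byte char #2 = F3 8F 9A 85.
Offset 8: leading byte 0xF0 = 11110000 → 4-byte char #3 = F0 9F 96 A2.
Offset 12: leading byte 0xE2 = 11100010 → 3-byte char #4 = E2 BC 91.
Offset 15: leading byte 0xF3 = 11110011 → 4-byte char #5 = F3 AF BF A2.
Offset 19: leading byte 0x47 = 01000111 → 1-byte char #6 = 47.
Offset 20: leading byte 0xCE = 11001110 → 2-byte char #7 = CE 94.
Leading byte 0xCE = 11001110 matches 110xxxxx → 2-byte sequence.
Byte 1: 0xCE = 11001110, payload 01110 (5 bits).
Byte 2: 0x94 = 10010100 (10xxxxxx ✓), payload 010100.
Concatenate: 01110010100 = 0x394 (11 bits → U+0394).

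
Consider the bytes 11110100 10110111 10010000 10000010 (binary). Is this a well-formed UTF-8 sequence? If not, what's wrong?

Leading byte 0xF4 = 11110100 → 4-byte form.
Payload = 0x137402, which exceeds U+10FFFF, the maximum Unicode code point. (Leading bytes F5–FF, or F4 followed by ≥ 0x90, are invalid.)

invalid (encodes a value above U+10FFFF)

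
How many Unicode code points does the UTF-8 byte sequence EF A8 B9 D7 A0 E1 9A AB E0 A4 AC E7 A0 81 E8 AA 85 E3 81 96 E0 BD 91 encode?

Byte at offset 0: 0xEF = 11101111 → 3-byte char (#1). Advance 3.
Byte at offset 3: 0xD7 = 11010111 → 2-byte char (#2). Advance 2.
Byte at offset 5: 0xE1 = 11100001 → 3-byte char (#3). Advance 3.
Byte at offset 8: 0xE0 = 11100000 → 3-byte char (#4). Advance 3.
Byte at offset 11: 0xE7 = 11100111 → 3-byte char (#5). Advance 3.
Byte at offset 14: 0xE8 = 11101000 → 3-byte char (#6). Advance 3.
Byte at offset 17: 0xE3 = 11100011 → 3-byte char (#7). Advance 3.
Byte at offset 20: 0xE0 = 11100000 → 3-byte char (#8). Advance 3.
Reached end at offset 23 after 8 code points.

8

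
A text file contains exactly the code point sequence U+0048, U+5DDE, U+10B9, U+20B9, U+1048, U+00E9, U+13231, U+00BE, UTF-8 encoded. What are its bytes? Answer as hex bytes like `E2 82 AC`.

U+0048: 1-byte form → 48.
U+5DDE: 3-byte form → E5 B7 9E.
U+10B9: 3-byte form → E1 82 B9.
U+20B9: 3-byte form → E2 82 B9.
U+1048: 3-byte form → E1 81 88.
U+00E9: 2-byte form → C3 A9.
U+13231: 4-byte form → F0 93 88 B1.
U+00BE: 2-byte form → C2 BE.
Concatenated (21 bytes): 48 E5 B7 9E E1 82 B9 E2 82 B9 E1 81 88 C3 A9 F0 93 88 B1 C2 BE.

48 E5 B7 9E E1 82 B9 E2 82 B9 E1 81 88 C3 A9 F0 93 88 B1 C2 BE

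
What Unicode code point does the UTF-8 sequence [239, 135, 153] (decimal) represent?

U+F1D9

Leading byte 0xEF = 11101111 matches 1110xxxx → 3-byte sequence.
Byte 1: 0xEF = 11101111, payload 1111 (4 bits).
Byte 2: 0x87 = 10000111 (10xxxxxx ✓), payload 000111.
Byte 3: 0x99 = 10011001 (10xxxxxx ✓), payload 011001.
Concatenate: 1111000111011001 = 0xF1D9 (16 bits → U+F1D9).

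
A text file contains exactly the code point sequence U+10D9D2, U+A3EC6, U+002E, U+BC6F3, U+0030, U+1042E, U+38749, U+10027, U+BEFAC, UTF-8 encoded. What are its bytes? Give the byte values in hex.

F4 8D A7 92 F2 A3 BB 86 2E F2 BC 9B B3 30 F0 90 90 AE F0 B8 9D 89 F0 90 80 A7 F2 BE BE AC

U+10D9D2: 4-byte form → F4 8D A7 92.
U+A3EC6: 4-byte form → F2 A3 BB 86.
U+002E: 1-byte form → 2E.
U+BC6F3: 4-byte form → F2 BC 9B B3.
U+0030: 1-byte form → 30.
U+1042E: 4-byte form → F0 90 90 AE.
U+38749: 4-byte form → F0 B8 9D 89.
U+10027: 4-byte form → F0 90 80 A7.
U+BEFAC: 4-byte form → F2 BE BE AC.
Concatenated (30 bytes): F4 8D A7 92 F2 A3 BB 86 2E F2 BC 9B B3 30 F0 90 90 AE F0 B8 9D 89 F0 90 80 A7 F2 BE BE AC.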